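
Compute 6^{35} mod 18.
0

Using successive squaring:
Binary expansion of 35: 100011
Powers of 6 mod 18 (each is the square of the previous):
  6^1 ≡ 6 (mod 18)
  6^2 ≡ 6² = 36 ≡ 0 (mod 18)
  6^4 ≡ 0² = 0 ≡ 0 (mod 18)
  6^8 ≡ 0² = 0 ≡ 0 (mod 18)
  6^16 ≡ 0² = 0 ≡ 0 (mod 18)
  6^32 ≡ 0² = 0 ≡ 0 (mod 18)
35 = 32 + 2 + 1, so 6^35 = 6^32 × 6^2 × 6^1 ≡ 0 × 0 × 6 (mod 18)
Multiplying step by step:
  0 × 0 = 0 ≡ 0 (mod 18)
  0 × 6 = 0 ≡ 0 (mod 18)
Result: 6^35 ≡ 0 (mod 18)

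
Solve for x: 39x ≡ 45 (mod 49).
20

Since gcd(39, 49) = 1 divides 45, a solution exists.
Multiply both sides by the inverse of 39 mod 49:
  39^(-1) mod 49 = 44
  x ≡ 44 × 45 ≡ 1980 ≡ 20 (mod 49)
Verification: 39 × 20 = 780 = 15 × 49 + 45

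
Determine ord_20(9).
Powers of 9 mod 20: 9^1≡9, 9^2≡1. Order = 2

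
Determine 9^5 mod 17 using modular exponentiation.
5 = 4 + 1 (binary 101). Repeated squaring mod 17: 9^1 ≡ 9; 9^2 ≡ 9² = 81 ≡ 13; 9^4 ≡ 13² = 169 ≡ 16. Multiply: 9^5 = 9^4 × 9^1 ≡ 16 × 9 (mod 17): 16 × 9 = 144 ≡ 8. So 9^5 ≡ 8 (mod 17).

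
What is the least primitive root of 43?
3

A primitive root g modulo p has order p-1 = 42
Prime divisors of 42: [2, 3, 7]
g is a primitive root iff g^(42/q) ≢ 1 (mod 43) for each prime divisor q
Testing small values:
  g = 2: 2^21 ≡ 42, 2^14 ≡ 1, 2^6 ≡ 21 (mod 43) → 2^14 ≡ 1, not primitive root
  g = 3: 3^21 ≡ 42, 3^14 ≡ 36, 3^6 ≡ 41 (mod 43) → none is 1, primitive root!
The smallest primitive root is 3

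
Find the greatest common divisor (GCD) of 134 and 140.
2

Using the Euclidean algorithm:
134 = 0 × 140 + 134
140 = 1 × 134 + 6
134 = 22 × 6 + 2
6 = 3 × 2 + 0

GCD(134, 140) = 2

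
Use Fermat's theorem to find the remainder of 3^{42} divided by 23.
18

By Fermat's Little Theorem, a^(p-1) ≡ 1 (mod p) for prime p and gcd(a, p) = 1
Here p = 23, so 3^22 ≡ 1 (mod 23)
We can reduce the exponent: 42 mod 22 = 20
So 3^42 ≡ 3^20 (mod 23)
Computing: 3^20 mod 23 = 18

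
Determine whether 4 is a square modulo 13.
By Euler's criterion: 4^{6} ≡ 1 (mod 13). Since this equals 1, 4 is a QR.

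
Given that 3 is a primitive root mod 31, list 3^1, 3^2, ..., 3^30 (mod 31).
g^1, g^2, ..., g^{30} mod 31: {3, 9, 27, 19, 26, 16, 17, 20, 29, 25, 13, 8, 24, 10, 30, 28, 22, 4, 12, 5, 15, 14, 11, 2, 6, 18, 23, 7, 21, 1}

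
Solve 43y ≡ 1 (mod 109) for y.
43^(-1) ≡ 71 (mod 109). Verification: 43 × 71 = 3053 ≡ 1 (mod 109)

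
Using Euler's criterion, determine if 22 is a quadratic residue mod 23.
By Euler's criterion: 22^{11} ≡ 22 (mod 23). Since this equals -1 (≡ 22), 22 is not a QR.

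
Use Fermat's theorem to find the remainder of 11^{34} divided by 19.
11

By Fermat's Little Theorem, a^(p-1) ≡ 1 (mod p) for prime p and gcd(a, p) = 1
Here p = 19, so 11^18 ≡ 1 (mod 19)
We can reduce the exponent: 34 mod 18 = 16
So 11^34 ≡ 11^16 (mod 19)
Computing: 11^16 mod 19 = 11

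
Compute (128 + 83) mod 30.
1

(128 + 83) = 211
211 mod 30 = 1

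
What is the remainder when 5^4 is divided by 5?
5 ≡ 0 (mod 5). 4 = 4 (binary 100). Repeated squaring mod 5: 0^1 ≡ 0; 0^2 ≡ 0² = 0 ≡ 0; 0^4 ≡ 0² = 0 ≡ 0. So 5^4 ≡ 0 (mod 5).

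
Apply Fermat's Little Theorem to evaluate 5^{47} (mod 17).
7

By Fermat's Little Theorem, a^(p-1) ≡ 1 (mod p) for prime p and gcd(a, p) = 1
Here p = 17, so 5^16 ≡ 1 (mod 17)
We can reduce the exponent: 47 mod 16 = 15
So 5^47 ≡ 5^15 (mod 17)
Computing: 5^15 mod 17 = 7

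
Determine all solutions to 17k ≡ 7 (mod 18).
11

Since gcd(17, 18) = 1 divides 7, a solution exists.
Multiply both sides by the inverse of 17 mod 18:
  17^(-1) mod 18 = 17
  x ≡ 17 × 7 ≡ 119 ≡ 11 (mod 18)
Verification: 17 × 11 = 187 = 10 × 18 + 7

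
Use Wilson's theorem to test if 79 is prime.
(78)! mod 79 = 78. Since 78 ≡ -1 (mod 79), 79 is prime.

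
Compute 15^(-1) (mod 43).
23

Using Extended Euclidean Algorithm:
gcd(15, 43) = 1
Bezout coefficients: 15 × -20 + 43 × 7 = 1
So 15 × -20 ≡ 1 (mod 43)
The inverse is -20 mod 43 = 23
Verification: 15 × 23 = 345 = 8 × 43 + 1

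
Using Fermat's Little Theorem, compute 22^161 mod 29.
By Fermat: 22^{28} ≡ 1 (mod 29). 161 = 5×28 + 21. So 22^{161} ≡ 22^{21} ≡ 28 (mod 29)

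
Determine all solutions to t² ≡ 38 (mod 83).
The square roots of 38 mod 83 are 11 and 72. Verify: 11² = 121 ≡ 38 (mod 83)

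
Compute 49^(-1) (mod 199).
49^(-1) ≡ 65 (mod 199). Verification: 49 × 65 = 3185 ≡ 1 (mod 199)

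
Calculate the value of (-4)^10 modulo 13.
(-4) ≡ 9 (mod 13). 10 = 8 + 2 (binary 1010). Repeated squaring mod 13: 9^1 ≡ 9; 9^2 ≡ 9² = 81 ≡ 3; 9^4 ≡ 3² = 9 ≡ 9; 9^8 ≡ 9² = 81 ≡ 3. Multiply: (-4)^10 ≡ 9^8 × 9^2 ≡ 3 × 3 (mod 13): 3 × 3 = 9 ≡ 9. So (-4)^10 ≡ 9 (mod 13).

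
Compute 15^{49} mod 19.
10

Using successive squaring:
Binary expansion of 49: 110001
Powers of 15 mod 19 (each is the square of the previous):
  15^1 ≡ 15 (mod 19)
  15^2 ≡ 15² = 225 ≡ 16 (mod 19)
  15^4 ≡ 16² = 256 ≡ 9 (mod 19)
  15^8 ≡ 9² = 81 ≡ 5 (mod 19)
  15^16 ≡ 5² = 25 ≡ 6 (mod 19)
  15^32 ≡ 6² = 36 ≡ 17 (mod 19)
49 = 32 + 16 + 1, so 15^49 = 15^32 × 15^16 × 15^1 ≡ 17 × 6 × 15 (mod 19)
Multiplying step by step:
  17 × 6 = 102 ≡ 7 (mod 19)
  7 × 15 = 105 ≡ 10 (mod 19)
Result: 15^49 ≡ 10 (mod 19)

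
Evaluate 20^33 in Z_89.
Using repeated squaring. 33 = 32 + 1 (binary 100001). Repeated squaring mod 89: 20^1 ≡ 20; 20^2 ≡ 20² = 400 ≡ 44; 20^4 ≡ 44² = 1936 ≡ 67; 20^8 ≡ 67² = 4489 ≡ 39; 20^16 ≡ 39² = 1521 ≡ 8; 20^32 ≡ 8² = 64 ≡ 64. Multiply: 20^33 = 20^32 × 20^1 ≡ 64 × 20 (mod 89): 64 × 20 = 1280 ≡ 34. So 20^33 ≡ 34 (mod 89).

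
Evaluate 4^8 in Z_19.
8 = 8 (binary 1000). Repeated squaring mod 19: 4^1 ≡ 4; 4^2 ≡ 4² = 16 ≡ 16; 4^4 ≡ 16² = 256 ≡ 9; 4^8 ≡ 9² = 81 ≡ 5. So 4^8 ≡ 5 (mod 19).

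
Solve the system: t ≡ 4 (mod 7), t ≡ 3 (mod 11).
M = 7 × 11 = 77. M₁ = 11, y₁ ≡ 2 (mod 7). M₂ = 7, y₂ ≡ 8 (mod 11). t = 4×11×2 + 3×7×8 ≡ 25 (mod 77)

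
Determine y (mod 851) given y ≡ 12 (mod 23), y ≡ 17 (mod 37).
794

Using the Chinese Remainder Theorem:
M = product of moduli = 851
For equation 1: M_1 = 37, 37 ≡ 14 (mod 23), inverse of 37 mod 23 is 5 (check: 14 × 5 = 70 ≡ 1 (mod 23))
For equation 2: M_2 = 23, 23 ≡ 23 (mod 37), inverse of 23 mod 37 is 29 (check: 23 × 29 = 667 ≡ 1 (mod 37))
Combine: y ≡ Σ r_i×M_i×(M_i⁻¹ mod m_i) = 12×37×5 + 17×23×29 = 2220 + 11339 = 13559
13559 mod 851 = 794
y ≡ 794 (mod 851)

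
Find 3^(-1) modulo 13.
9

Using Extended Euclidean Algorithm:
gcd(3, 13) = 1
Bezout coefficients: 3 × -4 + 13 × 1 = 1
So 3 × -4 ≡ 1 (mod 13)
The inverse is -4 mod 13 = 9
Verification: 3 × 9 = 27 = 2 × 13 + 1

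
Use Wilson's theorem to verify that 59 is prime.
(58)! mod 59 = 58. Since this equals -1 (mod 59), Wilson confirms 59 is prime.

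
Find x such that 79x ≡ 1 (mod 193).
79^(-1) ≡ 22 (mod 193). Verification: 79 × 22 = 1738 ≡ 1 (mod 193)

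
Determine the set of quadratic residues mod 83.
QRs mod 83: {1, 3, 4, 7, 9, 10, 11, 12, 16, 17, 21, 23, 25, 26, 27, 28, 29, 30, 31, 33, 36, 37, 38, 40, 41, 44, 48, 49, 51, 59, 61, 63, 64, 65, 68, 69, 70, 75, 77, 78, 81}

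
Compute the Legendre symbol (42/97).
(42/97) = 42^{48} mod 97 = -1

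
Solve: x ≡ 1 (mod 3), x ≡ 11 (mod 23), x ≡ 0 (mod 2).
M = 3 × 23 × 2 = 138. M₁ = 46, y₁ ≡ 1 (mod 3). M₂ = 6, y₂ ≡ 4 (mod 23). M₃ = 69, y₃ ≡ 1 (mod 2). x = 1×46×1 + 11×6×4 + 0×69×1 ≡ 34 (mod 138)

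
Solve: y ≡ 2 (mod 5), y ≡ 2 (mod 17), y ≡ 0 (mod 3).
M = 5 × 17 × 3 = 255. M₁ = 51, y₁ ≡ 1 (mod 5). M₂ = 15, y₂ ≡ 8 (mod 17). M₃ = 85, y₃ ≡ 1 (mod 3). y = 2×51×1 + 2×15×8 + 0×85×1 ≡ 87 (mod 255)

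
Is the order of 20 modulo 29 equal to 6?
No, the actual order is 7, not 6.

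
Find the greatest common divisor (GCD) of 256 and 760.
8

Using the Euclidean algorithm:
256 = 0 × 760 + 256
760 = 2 × 256 + 248
256 = 1 × 248 + 8
248 = 31 × 8 + 0

GCD(256, 760) = 8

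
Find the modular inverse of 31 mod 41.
31^(-1) ≡ 4 (mod 41). Verification: 31 × 4 = 124 ≡ 1 (mod 41)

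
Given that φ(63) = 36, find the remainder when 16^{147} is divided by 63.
By Euler: 16^{36} ≡ 1 (mod 63) since gcd(16, 63) = 1. 147 = 4×36 + 3. So 16^{147} ≡ 16^{3} ≡ 1 (mod 63)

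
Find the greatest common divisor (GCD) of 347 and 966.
1

Using the Euclidean algorithm:
347 = 0 × 966 + 347
966 = 2 × 347 + 272
347 = 1 × 272 + 75
272 = 3 × 75 + 47
75 = 1 × 47 + 28
47 = 1 × 28 + 19
28 = 1 × 19 + 9
19 = 2 × 9 + 1
9 = 9 × 1 + 0

GCD(347, 966) = 1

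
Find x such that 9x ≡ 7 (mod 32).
15

Since gcd(9, 32) = 1 divides 7, a solution exists.
Multiply both sides by the inverse of 9 mod 32:
  9^(-1) mod 32 = 25
  x ≡ 25 × 7 ≡ 175 ≡ 15 (mod 32)
Verification: 9 × 15 = 135 = 4 × 32 + 7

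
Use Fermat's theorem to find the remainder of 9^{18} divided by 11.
3

By Fermat's Little Theorem, a^(p-1) ≡ 1 (mod p) for prime p and gcd(a, p) = 1
Here p = 11, so 9^10 ≡ 1 (mod 11)
We can reduce the exponent: 18 mod 10 = 8
So 9^18 ≡ 9^8 (mod 11)
Computing: 9^8 mod 11 = 3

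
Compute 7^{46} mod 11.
4

Using successive squaring:
Binary expansion of 46: 101110
Powers of 7 mod 11 (each is the square of the previous):
  7^1 ≡ 7 (mod 11)
  7^2 ≡ 7² = 49 ≡ 5 (mod 11)
  7^4 ≡ 5² = 25 ≡ 3 (mod 11)
  7^8 ≡ 3² = 9 ≡ 9 (mod 11)
  7^16 ≡ 9² = 81 ≡ 4 (mod 11)
  7^32 ≡ 4² = 16 ≡ 5 (mod 11)
46 = 32 + 8 + 4 + 2, so 7^46 = 7^32 × 7^8 × 7^4 × 7^2 ≡ 5 × 9 × 3 × 5 (mod 11)
Multiplying step by step:
  5 × 9 = 45 ≡ 1 (mod 11)
  1 × 3 = 3 ≡ 3 (mod 11)
  3 × 5 = 15 ≡ 4 (mod 11)
Result: 7^46 ≡ 4 (mod 11)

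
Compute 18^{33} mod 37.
29

Using successive squaring:
Binary expansion of 33: 100001
Powers of 18 mod 37 (each is the square of the previous):
  18^1 ≡ 18 (mod 37)
  18^2 ≡ 18² = 324 ≡ 28 (mod 37)
  18^4 ≡ 28² = 784 ≡ 7 (mod 37)
  18^8 ≡ 7² = 49 ≡ 12 (mod 37)
  18^16 ≡ 12² = 144 ≡ 33 (mod 37)
  18^32 ≡ 33² = 1089 ≡ 16 (mod 37)
33 = 32 + 1, so 18^33 = 18^32 × 18^1 ≡ 16 × 18 (mod 37)
Multiplying step by step:
  16 × 18 = 288 ≡ 29 (mod 37)
Result: 18^33 ≡ 29 (mod 37)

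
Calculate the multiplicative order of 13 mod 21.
Powers of 13 mod 21: 13^1≡13, 13^2≡1. Order = 2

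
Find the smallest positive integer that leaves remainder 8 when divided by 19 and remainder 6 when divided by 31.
M = 19 × 31 = 589. M₁ = 31, y₁ ≡ 8 (mod 19). M₂ = 19, y₂ ≡ 18 (mod 31). r = 8×31×8 + 6×19×18 ≡ 502 (mod 589). The smallest positive such number is 502.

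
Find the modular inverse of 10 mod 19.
10^(-1) ≡ 2 (mod 19). Verification: 10 × 2 = 20 ≡ 1 (mod 19)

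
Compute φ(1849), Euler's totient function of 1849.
1806

Prime factorization: 1849 = 43^2
Using the formula φ(n) = n × Π(1 - 1/p) for each prime factor p:
φ(1849) = 1849 × (1 - 1/43)
φ(1849) = 1806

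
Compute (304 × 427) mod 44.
8

(304 × 427) = 129808
129808 mod 44 = 8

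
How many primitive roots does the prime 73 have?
Number of primitive roots mod 73 = φ(72) = 24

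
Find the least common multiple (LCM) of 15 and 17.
255

First find GCD(15, 17) using the Euclidean algorithm:
15 = 0 × 17 + 15
17 = 1 × 15 + 2
15 = 7 × 2 + 1
2 = 2 × 1 + 0
GCD(15, 17) = 1

LCM formula: LCM(a, b) = (a × b) / GCD(a, b)
LCM(15, 17) = (15 × 17) / 1
LCM(15, 17) = 255 / 1
LCM(15, 17) = 255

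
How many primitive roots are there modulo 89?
Number of primitive roots mod 89 = φ(88) = 40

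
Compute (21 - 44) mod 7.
5

(21 - 44) = -23
-23 mod 7 = 5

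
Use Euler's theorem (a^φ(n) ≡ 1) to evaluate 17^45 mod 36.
By Euler: 17^{12} ≡ 1 (mod 36) since gcd(17, 36) = 1. 45 = 3×12 + 9. So 17^{45} ≡ 17^{9} ≡ 17 (mod 36)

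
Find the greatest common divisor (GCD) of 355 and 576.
1

Using the Euclidean algorithm:
355 = 0 × 576 + 355
576 = 1 × 355 + 221
355 = 1 × 221 + 134
221 = 1 × 134 + 87
134 = 1 × 87 + 47
87 = 1 × 47 + 40
47 = 1 × 40 + 7
40 = 5 × 7 + 5
7 = 1 × 5 + 2
5 = 2 × 2 + 1
2 = 2 × 1 + 0

GCD(355, 576) = 1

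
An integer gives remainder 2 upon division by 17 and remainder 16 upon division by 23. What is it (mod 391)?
M = 17 × 23 = 391. M₁ = 23, y₁ ≡ 3 (mod 17). M₂ = 17, y₂ ≡ 19 (mod 23). k = 2×23×3 + 16×17×19 ≡ 223 (mod 391). The smallest positive such number is 223.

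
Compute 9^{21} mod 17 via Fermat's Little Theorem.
8

By Fermat's Little Theorem, a^(p-1) ≡ 1 (mod p) for prime p and gcd(a, p) = 1
Here p = 17, so 9^16 ≡ 1 (mod 17)
We can reduce the exponent: 21 mod 16 = 5
So 9^21 ≡ 9^5 (mod 17)
Computing: 9^5 mod 17 = 8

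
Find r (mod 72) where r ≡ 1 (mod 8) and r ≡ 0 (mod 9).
M = 8 × 9 = 72. M₁ = 9, y₁ ≡ 1 (mod 8). M₂ = 8, y₂ ≡ 8 (mod 9). r = 1×9×1 + 0×8×8 ≡ 9 (mod 72)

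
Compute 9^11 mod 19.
Using repeated squaring. 11 = 8 + 2 + 1 (binary 1011). Repeated squaring mod 19: 9^1 ≡ 9; 9^2 ≡ 9² = 81 ≡ 5; 9^4 ≡ 5² = 25 ≡ 6; 9^8 ≡ 6² = 36 ≡ 17. Multiply: 9^11 = 9^8 × 9^2 × 9^1 ≡ 17 × 5 × 9 (mod 19): 17 × 5 = 85 ≡ 9; 9 × 9 = 81 ≡ 5. So 9^11 ≡ 5 (mod 19).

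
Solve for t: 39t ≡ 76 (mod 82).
44

Since gcd(39, 82) = 1 divides 76, a solution exists.
Multiply both sides by the inverse of 39 mod 82:
  39^(-1) mod 82 = 61
  x ≡ 61 × 76 ≡ 4636 ≡ 44 (mod 82)
Verification: 39 × 44 = 1716 = 20 × 82 + 76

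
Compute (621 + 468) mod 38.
25

(621 + 468) = 1089
1089 mod 38 = 25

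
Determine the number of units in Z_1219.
1144

Prime factorization: 1219 = 23 × 53
Using the formula φ(n) = n × Π(1 - 1/p) for each prime factor p:
φ(1219) = 1219 × (1 - 1/23) × (1 - 1/53)
φ(1219) = 1144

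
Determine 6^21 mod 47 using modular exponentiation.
Using repeated squaring. 21 = 16 + 4 + 1 (binary 10101). Repeated squaring mod 47: 6^1 ≡ 6; 6^2 ≡ 6² = 36 ≡ 36; 6^4 ≡ 36² = 1296 ≡ 27; 6^8 ≡ 27² = 729 ≡ 24; 6^16 ≡ 24² = 576 ≡ 12. Multiply: 6^21 = 6^16 × 6^4 × 6^1 ≡ 12 × 27 × 6 (mod 47): 12 × 27 = 324 ≡ 42; 42 × 6 = 252 ≡ 17. So 6^21 ≡ 17 (mod 47).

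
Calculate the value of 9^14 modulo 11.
Using Fermat: 9^{10} ≡ 1 (mod 11). 14 ≡ 4 (mod 10). So 9^{14} ≡ 9^{4} ≡ 5 (mod 11)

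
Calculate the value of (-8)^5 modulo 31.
(-8) ≡ 23 (mod 31). 5 = 4 + 1 (binary 101). Repeated squaring mod 31: 23^1 ≡ 23; 23^2 ≡ 23² = 529 ≡ 2; 23^4 ≡ 2² = 4 ≡ 4. Multiply: (-8)^5 ≡ 23^4 × 23^1 ≡ 4 × 23 (mod 31): 4 × 23 = 92 ≡ 30. So (-8)^5 ≡ 30 (mod 31).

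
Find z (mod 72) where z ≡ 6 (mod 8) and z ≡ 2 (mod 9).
M = 8 × 9 = 72. M₁ = 9, y₁ ≡ 1 (mod 8). M₂ = 8, y₂ ≡ 8 (mod 9). z = 6×9×1 + 2×8×8 ≡ 38 (mod 72)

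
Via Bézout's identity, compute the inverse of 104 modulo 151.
Extended GCD: 104(-45) + 151(31) = 1. So 104^(-1) ≡ 106 ≡ 106 (mod 151). Verify: 104 × 106 = 11024 ≡ 1 (mod 151)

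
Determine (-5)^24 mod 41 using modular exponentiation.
Using repeated squaring. (-5) ≡ 36 (mod 41). 24 = 16 + 8 (binary 11000). Repeated squaring mod 41: 36^1 ≡ 36; 36^2 ≡ 36² = 1296 ≡ 25; 36^4 ≡ 25² = 625 ≡ 10; 36^8 ≡ 10² = 100 ≡ 18; 36^16 ≡ 18² = 324 ≡ 37. Multiply: (-5)^24 ≡ 36^16 × 36^8 ≡ 37 × 18 (mod 41): 37 × 18 = 666 ≡ 10. So (-5)^24 ≡ 10 (mod 41).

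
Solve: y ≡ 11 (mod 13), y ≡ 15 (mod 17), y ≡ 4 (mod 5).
M = 13 × 17 × 5 = 1105. M₁ = 85, y₁ ≡ 2 (mod 13). M₂ = 65, y₂ ≡ 11 (mod 17). M₃ = 221, y₃ ≡ 1 (mod 5). y = 11×85×2 + 15×65×11 + 4×221×1 ≡ 219 (mod 1105)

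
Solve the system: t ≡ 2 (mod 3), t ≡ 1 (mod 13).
M = 3 × 13 = 39. M₁ = 13, y₁ ≡ 1 (mod 3). M₂ = 3, y₂ ≡ 9 (mod 13). t = 2×13×1 + 1×3×9 ≡ 14 (mod 39)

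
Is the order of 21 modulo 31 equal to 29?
No, the actual order is 30, not 29.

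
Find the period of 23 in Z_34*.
Powers of 23 mod 34: 23^1≡23, 23^2≡19, 23^3≡29, 23^4≡21, 23^5≡7, 23^6≡25, 23^7≡31, 23^8≡33, 23^9≡11, 23^10≡15, 23^11≡5, 23^12≡13, 23^13≡27, 23^14≡9, 23^15≡3, 23^16≡1. Order = 16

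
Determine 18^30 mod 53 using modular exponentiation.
Using repeated squaring. 30 = 16 + 8 + 4 + 2 (binary 11110). Repeated squaring mod 53: 18^1 ≡ 18; 18^2 ≡ 18² = 324 ≡ 6; 18^4 ≡ 6² = 36 ≡ 36; 18^8 ≡ 36² = 1296 ≡ 24; 18^16 ≡ 24² = 576 ≡ 46. Multiply: 18^30 = 18^16 × 18^8 × 18^4 × 18^2 ≡ 46 × 24 × 36 × 6 (mod 53): 46 × 24 = 1104 ≡ 44; 44 × 36 = 1584 ≡ 47; 47 × 6 = 282 ≡ 17. So 18^30 ≡ 17 (mod 53).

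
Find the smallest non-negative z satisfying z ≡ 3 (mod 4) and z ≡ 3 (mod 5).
M = 4 × 5 = 20. M₁ = 5, y₁ ≡ 1 (mod 4). M₂ = 4, y₂ ≡ 4 (mod 5). z = 3×5×1 + 3×4×4 ≡ 3 (mod 20)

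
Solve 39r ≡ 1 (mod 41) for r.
39^(-1) ≡ 20 (mod 41). Verification: 39 × 20 = 780 ≡ 1 (mod 41)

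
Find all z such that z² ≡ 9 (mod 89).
The square roots of 9 mod 89 are 86 and 3. Verify: 86² = 7396 ≡ 9 (mod 89)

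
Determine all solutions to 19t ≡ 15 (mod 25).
10

Since gcd(19, 25) = 1 divides 15, a solution exists.
Multiply both sides by the inverse of 19 mod 25:
  19^(-1) mod 25 = 4
  x ≡ 4 × 15 ≡ 60 ≡ 10 (mod 25)
Verification: 19 × 10 = 190 = 7 × 25 + 15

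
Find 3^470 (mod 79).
Using Fermat: 3^{78} ≡ 1 (mod 79). 470 ≡ 2 (mod 78). So 3^{470} ≡ 3^{2} ≡ 9 (mod 79)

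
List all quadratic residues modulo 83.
QRs mod 83: {1, 3, 4, 7, 9, 10, 11, 12, 16, 17, 21, 23, 25, 26, 27, 28, 29, 30, 31, 33, 36, 37, 38, 40, 41, 44, 48, 49, 51, 59, 61, 63, 64, 65, 68, 69, 70, 75, 77, 78, 81}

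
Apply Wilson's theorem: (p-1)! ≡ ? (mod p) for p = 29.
By Wilson's theorem, (28)! ≡ -1 ≡ 28 (mod 29)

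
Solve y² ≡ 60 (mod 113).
The square roots of 60 mod 113 are 88 and 25. Verify: 88² = 7744 ≡ 60 (mod 113)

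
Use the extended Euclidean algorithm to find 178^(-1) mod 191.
Extended GCD: 178(44) + 191(-41) = 1. So 178^(-1) ≡ 44 ≡ 44 (mod 191). Verify: 178 × 44 = 7832 ≡ 1 (mod 191)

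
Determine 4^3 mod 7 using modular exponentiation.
3 = 2 + 1 (binary 11). Repeated squaring mod 7: 4^1 ≡ 4; 4^2 ≡ 4² = 16 ≡ 2. Multiply: 4^3 = 4^2 × 4^1 ≡ 2 × 4 (mod 7): 2 × 4 = 8 ≡ 1. So 4^3 ≡ 1 (mod 7).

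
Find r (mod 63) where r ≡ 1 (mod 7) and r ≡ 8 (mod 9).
M = 7 × 9 = 63. M₁ = 9, y₁ ≡ 4 (mod 7). M₂ = 7, y₂ ≡ 4 (mod 9). r = 1×9×4 + 8×7×4 ≡ 8 (mod 63)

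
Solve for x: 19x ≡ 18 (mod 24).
6

Since gcd(19, 24) = 1 divides 18, a solution exists.
Multiply both sides by the inverse of 19 mod 24:
  19^(-1) mod 24 = 19
  x ≡ 19 × 18 ≡ 342 ≡ 6 (mod 24)
Verification: 19 × 6 = 114 = 4 × 24 + 18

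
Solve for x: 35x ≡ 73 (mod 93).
26

Since gcd(35, 93) = 1 divides 73, a solution exists.
Multiply both sides by the inverse of 35 mod 93:
  35^(-1) mod 93 = 8
  x ≡ 8 × 73 ≡ 584 ≡ 26 (mod 93)
Verification: 35 × 26 = 910 = 9 × 93 + 73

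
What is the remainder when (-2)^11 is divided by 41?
Using repeated squaring. (-2) ≡ 39 (mod 41). 11 = 8 + 2 + 1 (binary 1011). Repeated squaring mod 41: 39^1 ≡ 39; 39^2 ≡ 39² = 1521 ≡ 4; 39^4 ≡ 4² = 16 ≡ 16; 39^8 ≡ 16² = 256 ≡ 10. Multiply: (-2)^11 ≡ 39^8 × 39^2 × 39^1 ≡ 10 × 4 × 39 (mod 41): 10 × 4 = 40 ≡ 40; 40 × 39 = 1560 ≡ 2. So (-2)^11 ≡ 2 (mod 41).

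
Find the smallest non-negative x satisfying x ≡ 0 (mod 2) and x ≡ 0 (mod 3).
M = 2 × 3 = 6. M₁ = 3, y₁ ≡ 1 (mod 2). M₂ = 2, y₂ ≡ 2 (mod 3). x = 0×3×1 + 0×2×2 ≡ 0 (mod 6)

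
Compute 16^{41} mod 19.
4

Using successive squaring:
Binary expansion of 41: 101001
Powers of 16 mod 19 (each is the square of the previous):
  16^1 ≡ 16 (mod 19)
  16^2 ≡ 16² = 256 ≡ 9 (mod 19)
  16^4 ≡ 9² = 81 ≡ 5 (mod 19)
  16^8 ≡ 5² = 25 ≡ 6 (mod 19)
  16^16 ≡ 6² = 36 ≡ 17 (mod 19)
  16^32 ≡ 17² = 289 ≡ 4 (mod 19)
41 = 32 + 8 + 1, so 16^41 = 16^32 × 16^8 × 16^1 ≡ 4 × 6 × 16 (mod 19)
Multiplying step by step:
  4 × 6 = 24 ≡ 5 (mod 19)
  5 × 16 = 80 ≡ 4 (mod 19)
Result: 16^41 ≡ 4 (mod 19)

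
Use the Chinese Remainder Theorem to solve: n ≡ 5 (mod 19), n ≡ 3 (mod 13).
81

Using the Chinese Remainder Theorem:
M = product of moduli = 247
For equation 1: M_1 = 13, 13 ≡ 13 (mod 19), inverse of 13 mod 19 is 3 (check: 13 × 3 = 39 ≡ 1 (mod 19))
For equation 2: M_2 = 19, 19 ≡ 6 (mod 13), inverse of 19 mod 13 is 11 (check: 6 × 11 = 66 ≡ 1 (mod 13))
Combine: n ≡ Σ r_i×M_i×(M_i⁻¹ mod m_i) = 5×13×3 + 3×19×11 = 195 + 627 = 822
822 mod 247 = 81
n ≡ 81 (mod 247)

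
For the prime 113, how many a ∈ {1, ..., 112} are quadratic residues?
For prime 113, there are (p-1)/2 = (113-1)/2 = 56 quadratic residues (excluding 0).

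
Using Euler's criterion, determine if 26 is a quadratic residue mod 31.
By Euler's criterion: 26^{15} ≡ 30 (mod 31). Since this equals -1 (≡ 30), 26 is not a QR.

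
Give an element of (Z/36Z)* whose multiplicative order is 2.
19 has order 2 mod 36 since 19^{2} ≡ 1 (mod 36) and no smaller power works.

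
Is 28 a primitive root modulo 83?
No

To verify, check if 28^(82/q) ≢ 1 (mod 83) for each prime divisor q of 82
Divisors of 82 = 82: [1, 2, 41, 82]
  28^(82/41) = 28^2 ≡ 37 (mod 83)
  28^(82/2) = 28^41 ≡ 1 (mod 83)
Conclusion: 28 is not a primitive root modulo 83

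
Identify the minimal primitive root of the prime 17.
p - 1 = 16 has prime divisors 2. h is a primitive root mod 17 iff h^(16/q) ≢ 1 (mod 17) for each such q.
h = 2: 2^8 ≡ 1 (mod 17); 2^8 ≡ 1, so not a primitive root.
h = 3: 3^8 ≡ 16 (mod 17); none is 1, so 3 has order 16 and is a primitive root.
The smallest primitive root mod 17 is g = 3.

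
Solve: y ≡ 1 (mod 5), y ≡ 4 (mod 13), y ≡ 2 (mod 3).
M = 5 × 13 × 3 = 195. M₁ = 39, y₁ ≡ 4 (mod 5). M₂ = 15, y₂ ≡ 7 (mod 13). M₃ = 65, y₃ ≡ 2 (mod 3). y = 1×39×4 + 4×15×7 + 2×65×2 ≡ 56 (mod 195)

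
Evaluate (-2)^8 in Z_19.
(-2) ≡ 17 (mod 19). 8 = 8 (binary 1000). Repeated squaring mod 19: 17^1 ≡ 17; 17^2 ≡ 17² = 289 ≡ 4; 17^4 ≡ 4² = 16 ≡ 16; 17^8 ≡ 16² = 256 ≡ 9. So (-2)^8 ≡ 9 (mod 19).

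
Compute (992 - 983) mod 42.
9

(992 - 983) = 9
9 mod 42 = 9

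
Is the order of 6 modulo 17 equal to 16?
Yes, ord_17(6) = 16.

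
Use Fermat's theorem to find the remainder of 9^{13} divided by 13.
9

By Fermat's Little Theorem, a^(p-1) ≡ 1 (mod p) for prime p and gcd(a, p) = 1
Here p = 13, so 9^12 ≡ 1 (mod 13)
We can reduce the exponent: 13 mod 12 = 1
So 9^13 ≡ 9^1 (mod 13)
Computing: 9^1 mod 13 = 9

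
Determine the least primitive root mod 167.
p - 1 = 166 has prime divisors 2, 83. h is a primitive root mod 167 iff h^(166/q) ≢ 1 (mod 167) for each such q.
h = 2: 2^83 ≡ 1, 2^2 ≡ 4 (mod 167); 2^83 ≡ 1, so not a primitive root.
h = 3: 3^83 ≡ 1, 3^2 ≡ 9 (mod 167); 3^83 ≡ 1, so not a primitive root.
h = 4: 4^83 ≡ 1, 4^2 ≡ 16 (mod 167); 4^83 ≡ 1, so not a primitive root.
h = 5: 5^83 ≡ 166, 5^2 ≡ 25 (mod 167); none is 1, so 5 has order 166 and is a primitive root.
The smallest primitive root mod 167 is g = 5.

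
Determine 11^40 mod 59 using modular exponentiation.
Using repeated squaring. 40 = 32 + 8 (binary 101000). Repeated squaring mod 59: 11^1 ≡ 11; 11^2 ≡ 11² = 121 ≡ 3; 11^4 ≡ 3² = 9 ≡ 9; 11^8 ≡ 9² = 81 ≡ 22; 11^16 ≡ 22² = 484 ≡ 12; 11^32 ≡ 12² = 144 ≡ 26. Multiply: 11^40 = 11^32 × 11^8 ≡ 26 × 22 (mod 59): 26 × 22 = 572 ≡ 41. So 11^40 ≡ 41 (mod 59).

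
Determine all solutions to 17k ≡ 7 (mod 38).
25

Since gcd(17, 38) = 1 divides 7, a solution exists.
Multiply both sides by the inverse of 17 mod 38:
  17^(-1) mod 38 = 9
  x ≡ 9 × 7 ≡ 63 ≡ 25 (mod 38)
Verification: 17 × 25 = 425 = 11 × 38 + 7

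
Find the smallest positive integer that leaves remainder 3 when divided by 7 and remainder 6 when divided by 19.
M = 7 × 19 = 133. M₁ = 19, y₁ ≡ 3 (mod 7). M₂ = 7, y₂ ≡ 11 (mod 19). y = 3×19×3 + 6×7×11 ≡ 101 (mod 133). The smallest positive such number is 101.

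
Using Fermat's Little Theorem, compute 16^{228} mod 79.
62

By Fermat's Little Theorem, a^(p-1) ≡ 1 (mod p) for prime p and gcd(a, p) = 1
Here p = 79, so 16^78 ≡ 1 (mod 79)
We can reduce the exponent: 228 mod 78 = 72
So 16^228 ≡ 16^72 (mod 79)
Computing: 16^72 mod 79 = 62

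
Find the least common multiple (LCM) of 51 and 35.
1785

First find GCD(51, 35) using the Euclidean algorithm:
51 = 1 × 35 + 16
35 = 2 × 16 + 3
16 = 5 × 3 + 1
3 = 3 × 1 + 0
GCD(51, 35) = 1

LCM formula: LCM(a, b) = (a × b) / GCD(a, b)
LCM(51, 35) = (51 × 35) / 1
LCM(51, 35) = 1785 / 1
LCM(51, 35) = 1785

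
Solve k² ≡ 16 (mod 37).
The square roots of 16 mod 37 are 33 and 4. Verify: 33² = 1089 ≡ 16 (mod 37)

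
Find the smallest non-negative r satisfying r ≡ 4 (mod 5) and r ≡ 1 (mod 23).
M = 5 × 23 = 115. M₁ = 23, y₁ ≡ 2 (mod 5). M₂ = 5, y₂ ≡ 14 (mod 23). r = 4×23×2 + 1×5×14 ≡ 24 (mod 115)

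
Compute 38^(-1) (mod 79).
52

Using Extended Euclidean Algorithm:
gcd(38, 79) = 1
Bezout coefficients: 38 × -27 + 79 × 13 = 1
So 38 × -27 ≡ 1 (mod 79)
The inverse is -27 mod 79 = 52
Verification: 38 × 52 = 1976 = 25 × 79 + 1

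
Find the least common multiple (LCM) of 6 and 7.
42

First find GCD(6, 7) using the Euclidean algorithm:
6 = 0 × 7 + 6
7 = 1 × 6 + 1
6 = 6 × 1 + 0
GCD(6, 7) = 1

LCM formula: LCM(a, b) = (a × b) / GCD(a, b)
LCM(6, 7) = (6 × 7) / 1
LCM(6, 7) = 42 / 1
LCM(6, 7) = 42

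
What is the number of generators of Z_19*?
Number of primitive roots mod 19 = φ(18) = 6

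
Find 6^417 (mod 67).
Using Fermat: 6^{66} ≡ 1 (mod 67). 417 ≡ 21 (mod 66). So 6^{417} ≡ 6^{21} ≡ 62 (mod 67)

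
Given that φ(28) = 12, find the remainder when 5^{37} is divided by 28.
By Euler: 5^{12} ≡ 1 (mod 28) since gcd(5, 28) = 1. 37 = 3×12 + 1. So 5^{37} ≡ 5^{1} ≡ 5 (mod 28)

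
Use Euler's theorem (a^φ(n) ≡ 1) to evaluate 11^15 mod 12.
By Euler: 11^{4} ≡ 1 (mod 12) since gcd(11, 12) = 1. 15 = 3×4 + 3. So 11^{15} ≡ 11^{3} ≡ 11 (mod 12)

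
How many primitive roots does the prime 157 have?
Number of primitive roots mod 157 = φ(156) = 48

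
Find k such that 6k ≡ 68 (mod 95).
43

Since gcd(6, 95) = 1 divides 68, a solution exists.
Multiply both sides by the inverse of 6 mod 95:
  6^(-1) mod 95 = 16
  x ≡ 16 × 68 ≡ 1088 ≡ 43 (mod 95)
Verification: 6 × 43 = 258 = 2 × 95 + 68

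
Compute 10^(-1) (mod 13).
10^(-1) ≡ 4 (mod 13). Verification: 10 × 4 = 40 ≡ 1 (mod 13)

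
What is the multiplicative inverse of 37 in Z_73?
2

Using Extended Euclidean Algorithm:
gcd(37, 73) = 1
Bezout coefficients: 37 × 2 + 73 × -1 = 1
So 37 × 2 ≡ 1 (mod 73)
The inverse is 2 mod 73 = 2
Verification: 37 × 2 = 74 = 1 × 73 + 1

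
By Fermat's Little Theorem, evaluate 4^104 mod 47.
By Fermat: 4^{46} ≡ 1 (mod 47). 104 = 2×46 + 12. So 4^{104} ≡ 4^{12} ≡ 2 (mod 47)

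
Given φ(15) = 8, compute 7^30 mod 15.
By Euler: 7^{8} ≡ 1 (mod 15) since gcd(7, 15) = 1. 30 = 3×8 + 6. So 7^{30} ≡ 7^{6} ≡ 4 (mod 15)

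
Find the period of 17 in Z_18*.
Powers of 17 mod 18: 17^1≡17, 17^2≡1. Order = 2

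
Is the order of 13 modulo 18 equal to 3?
Yes, ord_18(13) = 3.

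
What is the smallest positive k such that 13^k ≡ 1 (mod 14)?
Powers of 13 mod 14: 13^1≡13, 13^2≡1. Order = 2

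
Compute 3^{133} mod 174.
75

Using successive squaring:
Binary expansion of 133: 10000101
Powers of 3 mod 174 (each is the square of the previous):
  3^1 ≡ 3 (mod 174)
  3^2 ≡ 3² = 9 ≡ 9 (mod 174)
  3^4 ≡ 9² = 81 ≡ 81 (mod 174)
  3^8 ≡ 81² = 6561 ≡ 123 (mod 174)
  3^16 ≡ 123² = 15129 ≡ 165 (mod 174)
  3^32 ≡ 165² = 27225 ≡ 81 (mod 174)
  3^64 ≡ 81² = 6561 ≡ 123 (mod 174)
  3^128 ≡ 123² = 15129 ≡ 165 (mod 174)
133 = 128 + 4 + 1, so 3^133 = 3^128 × 3^4 × 3^1 ≡ 165 × 81 × 3 (mod 174)
Multiplying step by step:
  165 × 81 = 13365 ≡ 141 (mod 174)
  141 × 3 = 423 ≡ 75 (mod 174)
Result: 3^133 ≡ 75 (mod 174)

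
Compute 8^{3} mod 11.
6

Using successive squaring:
Binary expansion of 3: 11
Powers of 8 mod 11 (each is the square of the previous):
  8^1 ≡ 8 (mod 11)
  8^2 ≡ 8² = 64 ≡ 9 (mod 11)
3 = 2 + 1, so 8^3 = 8^2 × 8^1 ≡ 9 × 8 (mod 11)
Multiplying step by step:
  9 × 8 = 72 ≡ 6 (mod 11)
Result: 8^3 ≡ 6 (mod 11)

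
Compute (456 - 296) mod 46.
22

(456 - 296) = 160
160 mod 46 = 22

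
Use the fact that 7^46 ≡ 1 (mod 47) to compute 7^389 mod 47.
By Fermat: 7^{46} ≡ 1 (mod 47). 389 ≡ 21 (mod 46). So 7^{389} ≡ 7^{21} ≡ 24 (mod 47)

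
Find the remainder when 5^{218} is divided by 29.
By Fermat: 5^{28} ≡ 1 (mod 29). 218 = 7×28 + 22. So 5^{218} ≡ 5^{22} ≡ 24 (mod 29)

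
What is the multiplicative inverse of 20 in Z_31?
20^(-1) ≡ 14 (mod 31). Verification: 20 × 14 = 280 ≡ 1 (mod 31)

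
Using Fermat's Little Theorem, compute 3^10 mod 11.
By Fermat's Little Theorem, 3^{10} ≡ 1 (mod 11) since 11 is prime and gcd(3, 11) = 1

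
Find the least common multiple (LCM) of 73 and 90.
6570

First find GCD(73, 90) using the Euclidean algorithm:
73 = 0 × 90 + 73
90 = 1 × 73 + 17
73 = 4 × 17 + 5
17 = 3 × 5 + 2
5 = 2 × 2 + 1
2 = 2 × 1 + 0
GCD(73, 90) = 1

LCM formula: LCM(a, b) = (a × b) / GCD(a, b)
LCM(73, 90) = (73 × 90) / 1
LCM(73, 90) = 6570 / 1
LCM(73, 90) = 6570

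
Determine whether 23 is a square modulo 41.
By Euler's criterion: 23^{20} ≡ 1 (mod 41). Since this equals 1, 23 is a QR.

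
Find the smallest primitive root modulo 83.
p - 1 = 82 has prime divisors 2, 41. h is a primitive root mod 83 iff h^(82/q) ≢ 1 (mod 83) for each such q.
h = 2: 2^41 ≡ 82, 2^2 ≡ 4 (mod 83); none is 1, so 2 has order 82 and is a primitive root.
The smallest primitive root mod 83 is g = 2.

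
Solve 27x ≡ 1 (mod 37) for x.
27^(-1) ≡ 11 (mod 37). Verification: 27 × 11 = 297 ≡ 1 (mod 37)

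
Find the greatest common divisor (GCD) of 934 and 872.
2

Using the Euclidean algorithm:
934 = 1 × 872 + 62
872 = 14 × 62 + 4
62 = 15 × 4 + 2
4 = 2 × 2 + 0

GCD(934, 872) = 2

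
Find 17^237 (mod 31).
Using Fermat: 17^{30} ≡ 1 (mod 31). 237 ≡ 27 (mod 30). So 17^{237} ≡ 17^{27} ≡ 29 (mod 31)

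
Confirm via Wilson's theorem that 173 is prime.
(172)! mod 173 = 172. Since this equals -1 (mod 173), Wilson confirms 173 is prime.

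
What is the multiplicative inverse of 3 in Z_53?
18

Using Extended Euclidean Algorithm:
gcd(3, 53) = 1
Bezout coefficients: 3 × 18 + 53 × -1 = 1
So 3 × 18 ≡ 1 (mod 53)
The inverse is 18 mod 53 = 18
Verification: 3 × 18 = 54 = 1 × 53 + 1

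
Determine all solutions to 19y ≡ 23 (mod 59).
54

Since gcd(19, 59) = 1 divides 23, a solution exists.
Multiply both sides by the inverse of 19 mod 59:
  19^(-1) mod 59 = 28
  x ≡ 28 × 23 ≡ 644 ≡ 54 (mod 59)
Verification: 19 × 54 = 1026 = 17 × 59 + 23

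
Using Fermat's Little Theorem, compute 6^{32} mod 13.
3

By Fermat's Little Theorem, a^(p-1) ≡ 1 (mod p) for prime p and gcd(a, p) = 1
Here p = 13, so 6^12 ≡ 1 (mod 13)
We can reduce the exponent: 32 mod 12 = 8
So 6^32 ≡ 6^8 (mod 13)
Computing: 6^8 mod 13 = 3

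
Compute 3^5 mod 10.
5 = 4 + 1 (binary 101). Repeated squaring mod 10: 3^1 ≡ 3; 3^2 ≡ 3² = 9 ≡ 9; 3^4 ≡ 9² = 81 ≡ 1. Multiply: 3^5 = 3^4 × 3^1 ≡ 1 × 3 (mod 10): 1 × 3 = 3 ≡ 3. So 3^5 ≡ 3 (mod 10).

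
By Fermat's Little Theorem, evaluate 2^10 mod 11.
By Fermat's Little Theorem, 2^{10} ≡ 1 (mod 11) since 11 is prime and gcd(2, 11) = 1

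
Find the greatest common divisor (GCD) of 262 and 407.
1

Using the Euclidean algorithm:
262 = 0 × 407 + 262
407 = 1 × 262 + 145
262 = 1 × 145 + 117
145 = 1 × 117 + 28
117 = 4 × 28 + 5
28 = 5 × 5 + 3
5 = 1 × 3 + 2
3 = 1 × 2 + 1
2 = 2 × 1 + 0

GCD(262, 407) = 1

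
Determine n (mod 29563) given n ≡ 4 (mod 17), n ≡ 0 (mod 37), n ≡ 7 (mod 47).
21016

Using the Chinese Remainder Theorem:
M = product of moduli = 29563
For equation 1: M_1 = 1739, 1739 ≡ 5 (mod 17), inverse of 1739 mod 17 is 7 (check: 5 × 7 = 35 ≡ 1 (mod 17))
For equation 2: M_2 = 799, 799 ≡ 22 (mod 37), inverse of 799 mod 37 is 32 (check: 22 × 32 = 704 ≡ 1 (mod 37))
For equation 3: M_3 = 629, 629 ≡ 18 (mod 47), inverse of 629 mod 47 is 34 (check: 18 × 34 = 612 ≡ 1 (mod 47))
Combine: n ≡ Σ r_i×M_i×(M_i⁻¹ mod m_i) = 4×1739×7 + 0×799×32 + 7×629×34 = 48692 + 0 + 149702 = 198394
198394 mod 29563 = 21016
n ≡ 21016 (mod 29563)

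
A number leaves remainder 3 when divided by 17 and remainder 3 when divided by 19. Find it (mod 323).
M = 17 × 19 = 323. M₁ = 19, y₁ ≡ 9 (mod 17). M₂ = 17, y₂ ≡ 9 (mod 19). m = 3×19×9 + 3×17×9 ≡ 3 (mod 323)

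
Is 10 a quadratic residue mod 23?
By Euler's criterion: 10^{11} ≡ 22 (mod 23). Since this equals -1 (≡ 22), 10 is not a QR.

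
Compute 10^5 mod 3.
10 ≡ 1 (mod 3). 5 = 4 + 1 (binary 101). Repeated squaring mod 3: 1^1 ≡ 1; 1^2 ≡ 1² = 1 ≡ 1; 1^4 ≡ 1² = 1 ≡ 1. Multiply: 10^5 ≡ 1^4 × 1^1 ≡ 1 × 1 (mod 3): 1 × 1 = 1 ≡ 1. So 10^5 ≡ 1 (mod 3).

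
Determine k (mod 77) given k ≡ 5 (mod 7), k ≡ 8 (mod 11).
19

Using the Chinese Remainder Theorem:
M = product of moduli = 77
For equation 1: M_1 = 11, 11 ≡ 4 (mod 7), inverse of 11 mod 7 is 2 (check: 4 × 2 = 8 ≡ 1 (mod 7))
For equation 2: M_2 = 7, 7 ≡ 7 (mod 11), inverse of 7 mod 11 is 8 (check: 7 × 8 = 56 ≡ 1 (mod 11))
Combine: k ≡ Σ r_i×M_i×(M_i⁻¹ mod m_i) = 5×11×2 + 8×7×8 = 110 + 448 = 558
558 mod 77 = 19
k ≡ 19 (mod 77)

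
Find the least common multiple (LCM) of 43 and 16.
688

First find GCD(43, 16) using the Euclidean algorithm:
43 = 2 × 16 + 11
16 = 1 × 11 + 5
11 = 2 × 5 + 1
5 = 5 × 1 + 0
GCD(43, 16) = 1

LCM formula: LCM(a, b) = (a × b) / GCD(a, b)
LCM(43, 16) = (43 × 16) / 1
LCM(43, 16) = 688 / 1
LCM(43, 16) = 688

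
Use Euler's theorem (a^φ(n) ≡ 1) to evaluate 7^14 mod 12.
By Euler: 7^{4} ≡ 1 (mod 12) since gcd(7, 12) = 1. 14 = 3×4 + 2. So 7^{14} ≡ 7^{2} ≡ 1 (mod 12)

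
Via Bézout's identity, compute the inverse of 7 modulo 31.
Extended GCD: 7(9) + 31(-2) = 1. So 7^(-1) ≡ 9 ≡ 9 (mod 31). Verify: 7 × 9 = 63 ≡ 1 (mod 31)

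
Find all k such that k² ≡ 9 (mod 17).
The square roots of 9 mod 17 are 14 and 3. Verify: 14² = 196 ≡ 9 (mod 17)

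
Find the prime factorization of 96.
2^5 × 3

Divide by primes starting from smallest:
96 ÷ 2 = 48
48 ÷ 2 = 24
24 ÷ 2 = 12
12 ÷ 2 = 6
6 ÷ 2 = 3
3 ÷ 3 = 1

96 = 2^5 × 3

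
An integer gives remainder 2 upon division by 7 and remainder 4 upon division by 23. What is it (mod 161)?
M = 7 × 23 = 161. M₁ = 23, y₁ ≡ 4 (mod 7). M₂ = 7, y₂ ≡ 10 (mod 23). x = 2×23×4 + 4×7×10 ≡ 142 (mod 161). The smallest positive such number is 142.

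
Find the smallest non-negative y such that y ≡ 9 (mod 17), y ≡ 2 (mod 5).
77

Using the Chinese Remainder Theorem:
M = product of moduli = 85
For equation 1: M_1 = 5, 5 ≡ 5 (mod 17), inverse of 5 mod 17 is 7 (check: 5 × 7 = 35 ≡ 1 (mod 17))
For equation 2: M_2 = 17, 17 ≡ 2 (mod 5), inverse of 17 mod 5 is 3 (check: 2 × 3 = 6 ≡ 1 (mod 5))
Combine: y ≡ Σ r_i×M_i×(M_i⁻¹ mod m_i) = 9×5×7 + 2×17×3 = 315 + 102 = 417
417 mod 85 = 77
y ≡ 77 (mod 85)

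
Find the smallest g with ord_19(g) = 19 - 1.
p - 1 = 18 has prime divisors 2, 3. h is a primitive root mod 19 iff h^(18/q) ≢ 1 (mod 19) for each such q.
h = 2: 2^9 ≡ 18, 2^6 ≡ 7 (mod 19); none is 1, so 2 has order 18 and is a primitive root.
The smallest primitive root mod 19 is g = 2.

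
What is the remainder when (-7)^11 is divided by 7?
Using repeated squaring. (-7) ≡ 0 (mod 7). 11 = 8 + 2 + 1 (binary 1011). Repeated squaring mod 7: 0^1 ≡ 0; 0^2 ≡ 0² = 0 ≡ 0; 0^4 ≡ 0² = 0 ≡ 0; 0^8 ≡ 0² = 0 ≡ 0. Multiply: (-7)^11 ≡ 0^8 × 0^2 × 0^1 ≡ 0 × 0 × 0 (mod 7): 0 × 0 = 0 ≡ 0; 0 × 0 = 0 ≡ 0. So (-7)^11 ≡ 0 (mod 7).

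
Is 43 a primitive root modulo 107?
p - 1 = 106 has prime divisors 2, 53. Check 43^(106/q) mod 107 for each: 43^(106/2) = 43^53 ≡ 106, 43^(106/53) = 43^2 ≡ 30 (mod 107). None of these is 1, so 43 has order 106 = φ(107), so it is a primitive root mod 107.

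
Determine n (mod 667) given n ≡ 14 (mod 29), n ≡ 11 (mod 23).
333

Using the Chinese Remainder Theorem:
M = product of moduli = 667
For equation 1: M_1 = 23, 23 ≡ 23 (mod 29), inverse of 23 mod 29 is 24 (check: 23 × 24 = 552 ≡ 1 (mod 29))
For equation 2: M_2 = 29, 29 ≡ 6 (mod 23), inverse of 29 mod 23 is 4 (check: 6 × 4 = 24 ≡ 1 (mod 23))
Combine: n ≡ Σ r_i×M_i×(M_i⁻¹ mod m_i) = 14×23×24 + 11×29×4 = 7728 + 1276 = 9004
9004 mod 667 = 333
n ≡ 333 (mod 667)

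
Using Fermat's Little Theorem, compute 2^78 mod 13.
By Fermat: 2^{12} ≡ 1 (mod 13). 78 = 6×12 + 6. So 2^{78} ≡ 2^{6} ≡ 12 (mod 13)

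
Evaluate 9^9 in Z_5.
9 ≡ 4 (mod 5). 9 = 8 + 1 (binary 1001). Repeated squaring mod 5: 4^1 ≡ 4; 4^2 ≡ 4² = 16 ≡ 1; 4^4 ≡ 1² = 1 ≡ 1; 4^8 ≡ 1² = 1 ≡ 1. Multiply: 9^9 ≡ 4^8 × 4^1 ≡ 1 × 4 (mod 5): 1 × 4 = 4 ≡ 4. So 9^9 ≡ 4 (mod 5).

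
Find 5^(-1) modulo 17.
7

Using Extended Euclidean Algorithm:
gcd(5, 17) = 1
Bezout coefficients: 5 × 7 + 17 × -2 = 1
So 5 × 7 ≡ 1 (mod 17)
The inverse is 7 mod 17 = 7
Verification: 5 × 7 = 35 = 2 × 17 + 1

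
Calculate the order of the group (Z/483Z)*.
264

Prime factorization: 483 = 3 × 7 × 23
Using the formula φ(n) = n × Π(1 - 1/p) for each prime factor p:
φ(483) = 483 × (1 - 1/3) × (1 - 1/7) × (1 - 1/23)
φ(483) = 264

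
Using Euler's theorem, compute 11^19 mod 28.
By Euler: 11^{12} ≡ 1 (mod 28) since gcd(11, 28) = 1. 19 = 1×12 + 7. So 11^{19} ≡ 11^{7} ≡ 11 (mod 28)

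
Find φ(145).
112

Prime factorization: 145 = 5 × 29
Using the formula φ(n) = n × Π(1 - 1/p) for each prime factor p:
φ(145) = 145 × (1 - 1/5) × (1 - 1/29)
φ(145) = 112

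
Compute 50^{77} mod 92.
24

Using successive squaring:
Binary expansion of 77: 1001101
Powers of 50 mod 92 (each is the square of the previous):
  50^1 ≡ 50 (mod 92)
  50^2 ≡ 50² = 2500 ≡ 16 (mod 92)
  50^4 ≡ 16² = 256 ≡ 72 (mod 92)
  50^8 ≡ 72² = 5184 ≡ 32 (mod 92)
  50^16 ≡ 32² = 1024 ≡ 12 (mod 92)
  50^32 ≡ 12² = 144 ≡ 52 (mod 92)
  50^64 ≡ 52² = 2704 ≡ 36 (mod 92)
77 = 64 + 8 + 4 + 1, so 50^77 = 50^64 × 50^8 × 50^4 × 50^1 ≡ 36 × 32 × 72 × 50 (mod 92)
Multiplying step by step:
  36 × 32 = 1152 ≡ 48 (mod 92)
  48 × 72 = 3456 ≡ 52 (mod 92)
  52 × 50 = 2600 ≡ 24 (mod 92)
Result: 50^77 ≡ 24 (mod 92)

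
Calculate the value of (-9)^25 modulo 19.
Using Fermat: (-9)^{18} ≡ 1 (mod 19). 25 ≡ 7 (mod 18). So (-9)^{25} ≡ (-9)^{7} ≡ 15 (mod 19)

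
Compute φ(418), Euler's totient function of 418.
180

Prime factorization: 418 = 2 × 11 × 19
Using the formula φ(n) = n × Π(1 - 1/p) for each prime factor p:
φ(418) = 418 × (1 - 1/2) × (1 - 1/11) × (1 - 1/19)
φ(418) = 180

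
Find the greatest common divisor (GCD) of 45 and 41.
1

Using the Euclidean algorithm:
45 = 1 × 41 + 4
41 = 10 × 4 + 1
4 = 4 × 1 + 0

GCD(45, 41) = 1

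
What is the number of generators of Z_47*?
Number of primitive roots mod 47 = φ(46) = 22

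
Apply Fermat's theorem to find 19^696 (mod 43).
By Fermat: 19^{42} ≡ 1 (mod 43). 696 ≡ 24 (mod 42). So 19^{696} ≡ 19^{24} ≡ 21 (mod 43)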